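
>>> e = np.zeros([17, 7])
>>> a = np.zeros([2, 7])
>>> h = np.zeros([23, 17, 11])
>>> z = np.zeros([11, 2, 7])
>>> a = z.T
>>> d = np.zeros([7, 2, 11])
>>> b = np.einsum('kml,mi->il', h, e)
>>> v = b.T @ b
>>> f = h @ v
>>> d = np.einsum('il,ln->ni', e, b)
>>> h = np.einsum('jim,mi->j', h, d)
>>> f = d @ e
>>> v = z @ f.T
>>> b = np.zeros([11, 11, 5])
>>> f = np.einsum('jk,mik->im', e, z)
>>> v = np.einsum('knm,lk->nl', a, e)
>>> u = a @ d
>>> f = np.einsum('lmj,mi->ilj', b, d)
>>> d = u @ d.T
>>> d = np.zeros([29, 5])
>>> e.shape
(17, 7)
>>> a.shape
(7, 2, 11)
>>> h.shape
(23,)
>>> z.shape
(11, 2, 7)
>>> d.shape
(29, 5)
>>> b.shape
(11, 11, 5)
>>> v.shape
(2, 17)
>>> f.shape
(17, 11, 5)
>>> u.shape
(7, 2, 17)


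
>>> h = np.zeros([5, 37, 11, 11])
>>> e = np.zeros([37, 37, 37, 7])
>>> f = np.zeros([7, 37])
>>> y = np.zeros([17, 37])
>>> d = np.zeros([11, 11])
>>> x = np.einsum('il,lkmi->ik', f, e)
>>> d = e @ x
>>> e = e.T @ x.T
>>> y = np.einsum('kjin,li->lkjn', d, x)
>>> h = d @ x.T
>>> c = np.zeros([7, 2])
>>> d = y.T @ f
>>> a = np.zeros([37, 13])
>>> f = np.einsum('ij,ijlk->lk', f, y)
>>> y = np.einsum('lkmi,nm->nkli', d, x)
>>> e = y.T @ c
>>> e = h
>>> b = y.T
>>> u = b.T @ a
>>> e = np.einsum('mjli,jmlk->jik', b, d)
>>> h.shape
(37, 37, 37, 7)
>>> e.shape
(37, 7, 37)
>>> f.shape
(37, 37)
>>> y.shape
(7, 37, 37, 37)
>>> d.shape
(37, 37, 37, 37)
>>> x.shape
(7, 37)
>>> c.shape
(7, 2)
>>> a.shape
(37, 13)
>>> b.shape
(37, 37, 37, 7)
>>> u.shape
(7, 37, 37, 13)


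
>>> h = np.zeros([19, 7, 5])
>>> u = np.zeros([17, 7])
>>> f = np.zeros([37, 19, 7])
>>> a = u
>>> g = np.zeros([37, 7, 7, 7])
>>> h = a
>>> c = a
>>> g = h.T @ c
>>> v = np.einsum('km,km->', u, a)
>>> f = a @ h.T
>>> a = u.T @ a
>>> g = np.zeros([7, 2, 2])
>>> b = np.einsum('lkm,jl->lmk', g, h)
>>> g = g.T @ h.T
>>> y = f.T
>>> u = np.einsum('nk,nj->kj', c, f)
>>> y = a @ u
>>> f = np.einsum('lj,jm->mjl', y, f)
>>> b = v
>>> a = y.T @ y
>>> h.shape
(17, 7)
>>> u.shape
(7, 17)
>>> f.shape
(17, 17, 7)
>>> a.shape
(17, 17)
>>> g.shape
(2, 2, 17)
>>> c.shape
(17, 7)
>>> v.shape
()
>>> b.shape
()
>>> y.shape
(7, 17)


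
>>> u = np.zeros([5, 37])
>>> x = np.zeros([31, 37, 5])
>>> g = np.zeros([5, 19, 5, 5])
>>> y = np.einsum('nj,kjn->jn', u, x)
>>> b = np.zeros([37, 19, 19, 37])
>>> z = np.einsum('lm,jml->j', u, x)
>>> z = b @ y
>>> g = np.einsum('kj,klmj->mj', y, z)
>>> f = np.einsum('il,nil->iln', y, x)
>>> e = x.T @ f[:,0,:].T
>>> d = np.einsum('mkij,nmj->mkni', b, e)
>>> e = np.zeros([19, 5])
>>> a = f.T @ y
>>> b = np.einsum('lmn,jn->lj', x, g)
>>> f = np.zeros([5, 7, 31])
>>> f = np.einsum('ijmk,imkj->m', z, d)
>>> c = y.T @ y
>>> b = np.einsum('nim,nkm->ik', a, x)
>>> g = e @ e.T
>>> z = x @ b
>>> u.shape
(5, 37)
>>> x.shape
(31, 37, 5)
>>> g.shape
(19, 19)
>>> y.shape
(37, 5)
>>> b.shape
(5, 37)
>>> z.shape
(31, 37, 37)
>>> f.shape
(19,)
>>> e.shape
(19, 5)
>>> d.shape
(37, 19, 5, 19)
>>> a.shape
(31, 5, 5)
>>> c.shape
(5, 5)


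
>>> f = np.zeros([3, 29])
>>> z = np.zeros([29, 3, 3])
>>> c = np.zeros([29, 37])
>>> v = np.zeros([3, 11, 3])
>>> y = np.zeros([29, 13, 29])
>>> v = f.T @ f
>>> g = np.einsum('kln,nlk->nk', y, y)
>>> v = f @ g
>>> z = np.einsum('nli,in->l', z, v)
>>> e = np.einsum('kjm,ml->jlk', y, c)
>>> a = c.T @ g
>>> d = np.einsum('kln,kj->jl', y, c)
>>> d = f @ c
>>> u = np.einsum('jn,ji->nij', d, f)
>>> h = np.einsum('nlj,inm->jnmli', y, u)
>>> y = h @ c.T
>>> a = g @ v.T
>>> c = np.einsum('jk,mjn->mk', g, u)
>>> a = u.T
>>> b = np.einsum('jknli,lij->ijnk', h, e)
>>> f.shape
(3, 29)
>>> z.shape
(3,)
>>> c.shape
(37, 29)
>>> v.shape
(3, 29)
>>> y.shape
(29, 29, 3, 13, 29)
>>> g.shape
(29, 29)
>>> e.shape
(13, 37, 29)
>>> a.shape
(3, 29, 37)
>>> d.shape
(3, 37)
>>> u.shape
(37, 29, 3)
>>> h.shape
(29, 29, 3, 13, 37)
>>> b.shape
(37, 29, 3, 29)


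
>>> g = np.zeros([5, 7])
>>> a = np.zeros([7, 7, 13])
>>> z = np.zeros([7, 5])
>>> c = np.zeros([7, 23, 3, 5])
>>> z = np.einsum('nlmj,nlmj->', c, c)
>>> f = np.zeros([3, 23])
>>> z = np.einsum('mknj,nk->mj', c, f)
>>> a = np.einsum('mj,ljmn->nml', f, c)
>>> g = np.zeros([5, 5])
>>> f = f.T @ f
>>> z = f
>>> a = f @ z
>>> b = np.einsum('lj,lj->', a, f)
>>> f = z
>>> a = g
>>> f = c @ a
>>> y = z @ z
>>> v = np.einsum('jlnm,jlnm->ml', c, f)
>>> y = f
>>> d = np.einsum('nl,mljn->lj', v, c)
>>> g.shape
(5, 5)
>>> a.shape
(5, 5)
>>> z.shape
(23, 23)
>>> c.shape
(7, 23, 3, 5)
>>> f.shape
(7, 23, 3, 5)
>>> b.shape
()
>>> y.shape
(7, 23, 3, 5)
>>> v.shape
(5, 23)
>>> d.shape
(23, 3)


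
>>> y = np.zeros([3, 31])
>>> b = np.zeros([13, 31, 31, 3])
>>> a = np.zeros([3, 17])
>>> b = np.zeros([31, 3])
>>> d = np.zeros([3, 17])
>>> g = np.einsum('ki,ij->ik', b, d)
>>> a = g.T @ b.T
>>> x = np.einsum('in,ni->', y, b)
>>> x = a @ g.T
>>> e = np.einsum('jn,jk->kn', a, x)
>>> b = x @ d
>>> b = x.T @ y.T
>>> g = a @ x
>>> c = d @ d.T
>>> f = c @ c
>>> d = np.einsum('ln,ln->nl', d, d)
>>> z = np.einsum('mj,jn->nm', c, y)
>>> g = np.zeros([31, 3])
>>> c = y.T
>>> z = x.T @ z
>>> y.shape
(3, 31)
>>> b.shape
(3, 3)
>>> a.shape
(31, 31)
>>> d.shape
(17, 3)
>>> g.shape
(31, 3)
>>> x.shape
(31, 3)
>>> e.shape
(3, 31)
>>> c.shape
(31, 3)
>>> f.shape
(3, 3)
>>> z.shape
(3, 3)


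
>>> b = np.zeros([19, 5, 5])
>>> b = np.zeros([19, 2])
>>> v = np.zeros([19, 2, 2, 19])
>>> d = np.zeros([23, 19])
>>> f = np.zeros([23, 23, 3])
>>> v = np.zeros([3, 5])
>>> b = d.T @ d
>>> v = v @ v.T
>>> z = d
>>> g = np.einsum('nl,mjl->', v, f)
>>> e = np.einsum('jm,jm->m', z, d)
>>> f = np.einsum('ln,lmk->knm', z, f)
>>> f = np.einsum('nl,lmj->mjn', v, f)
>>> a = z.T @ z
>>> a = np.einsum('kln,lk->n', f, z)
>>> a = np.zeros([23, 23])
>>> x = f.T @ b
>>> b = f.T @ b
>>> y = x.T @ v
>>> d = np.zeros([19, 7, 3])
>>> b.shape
(3, 23, 19)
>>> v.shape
(3, 3)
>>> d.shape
(19, 7, 3)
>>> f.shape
(19, 23, 3)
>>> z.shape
(23, 19)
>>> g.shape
()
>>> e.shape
(19,)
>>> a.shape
(23, 23)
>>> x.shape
(3, 23, 19)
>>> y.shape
(19, 23, 3)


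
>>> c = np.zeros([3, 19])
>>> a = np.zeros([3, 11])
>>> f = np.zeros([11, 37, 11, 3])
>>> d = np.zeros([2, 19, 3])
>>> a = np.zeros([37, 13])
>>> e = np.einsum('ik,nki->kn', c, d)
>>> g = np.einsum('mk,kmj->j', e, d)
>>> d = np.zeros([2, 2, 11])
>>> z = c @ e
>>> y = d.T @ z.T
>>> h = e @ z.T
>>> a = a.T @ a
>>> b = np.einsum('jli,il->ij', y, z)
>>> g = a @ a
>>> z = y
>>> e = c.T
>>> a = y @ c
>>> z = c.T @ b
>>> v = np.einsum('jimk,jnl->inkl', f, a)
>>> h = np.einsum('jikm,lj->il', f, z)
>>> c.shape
(3, 19)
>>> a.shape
(11, 2, 19)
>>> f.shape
(11, 37, 11, 3)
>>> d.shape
(2, 2, 11)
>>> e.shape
(19, 3)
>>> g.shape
(13, 13)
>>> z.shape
(19, 11)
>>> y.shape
(11, 2, 3)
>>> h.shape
(37, 19)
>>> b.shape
(3, 11)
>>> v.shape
(37, 2, 3, 19)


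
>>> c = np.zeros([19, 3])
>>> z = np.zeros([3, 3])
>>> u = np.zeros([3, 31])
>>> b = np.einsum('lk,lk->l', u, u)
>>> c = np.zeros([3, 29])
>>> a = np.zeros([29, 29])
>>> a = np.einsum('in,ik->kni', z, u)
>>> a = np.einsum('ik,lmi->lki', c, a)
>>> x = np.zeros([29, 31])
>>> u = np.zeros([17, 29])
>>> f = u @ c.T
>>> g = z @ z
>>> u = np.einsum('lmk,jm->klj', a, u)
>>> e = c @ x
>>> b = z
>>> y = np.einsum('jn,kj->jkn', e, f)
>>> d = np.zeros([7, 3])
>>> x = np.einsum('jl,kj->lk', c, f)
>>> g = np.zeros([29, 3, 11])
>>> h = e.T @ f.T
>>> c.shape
(3, 29)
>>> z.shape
(3, 3)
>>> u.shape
(3, 31, 17)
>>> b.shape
(3, 3)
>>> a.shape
(31, 29, 3)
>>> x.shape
(29, 17)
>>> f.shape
(17, 3)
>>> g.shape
(29, 3, 11)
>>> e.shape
(3, 31)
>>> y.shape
(3, 17, 31)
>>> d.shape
(7, 3)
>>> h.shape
(31, 17)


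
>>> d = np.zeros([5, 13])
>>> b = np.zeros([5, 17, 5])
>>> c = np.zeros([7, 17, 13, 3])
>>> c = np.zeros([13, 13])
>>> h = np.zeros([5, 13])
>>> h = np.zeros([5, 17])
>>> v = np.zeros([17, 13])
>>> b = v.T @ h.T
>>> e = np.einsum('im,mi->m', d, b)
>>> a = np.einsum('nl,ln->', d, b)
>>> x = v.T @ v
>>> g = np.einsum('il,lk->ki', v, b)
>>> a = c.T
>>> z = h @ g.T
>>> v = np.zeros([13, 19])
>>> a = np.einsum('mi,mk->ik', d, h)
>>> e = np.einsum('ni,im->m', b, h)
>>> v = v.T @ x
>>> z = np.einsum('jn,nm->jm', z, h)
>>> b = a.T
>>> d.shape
(5, 13)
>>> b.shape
(17, 13)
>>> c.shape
(13, 13)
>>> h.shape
(5, 17)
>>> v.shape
(19, 13)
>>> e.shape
(17,)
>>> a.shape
(13, 17)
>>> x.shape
(13, 13)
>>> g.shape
(5, 17)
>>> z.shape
(5, 17)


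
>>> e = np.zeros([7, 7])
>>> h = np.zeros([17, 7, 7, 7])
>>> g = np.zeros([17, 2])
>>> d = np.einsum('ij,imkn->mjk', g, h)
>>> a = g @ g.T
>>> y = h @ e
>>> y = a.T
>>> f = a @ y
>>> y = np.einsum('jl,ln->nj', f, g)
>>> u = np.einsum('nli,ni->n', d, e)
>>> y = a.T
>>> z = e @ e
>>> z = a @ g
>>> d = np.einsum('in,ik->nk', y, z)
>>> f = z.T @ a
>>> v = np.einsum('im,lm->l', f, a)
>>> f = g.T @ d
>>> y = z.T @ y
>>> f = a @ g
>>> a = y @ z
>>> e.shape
(7, 7)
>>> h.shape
(17, 7, 7, 7)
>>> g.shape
(17, 2)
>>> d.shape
(17, 2)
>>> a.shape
(2, 2)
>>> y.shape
(2, 17)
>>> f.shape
(17, 2)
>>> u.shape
(7,)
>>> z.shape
(17, 2)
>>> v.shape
(17,)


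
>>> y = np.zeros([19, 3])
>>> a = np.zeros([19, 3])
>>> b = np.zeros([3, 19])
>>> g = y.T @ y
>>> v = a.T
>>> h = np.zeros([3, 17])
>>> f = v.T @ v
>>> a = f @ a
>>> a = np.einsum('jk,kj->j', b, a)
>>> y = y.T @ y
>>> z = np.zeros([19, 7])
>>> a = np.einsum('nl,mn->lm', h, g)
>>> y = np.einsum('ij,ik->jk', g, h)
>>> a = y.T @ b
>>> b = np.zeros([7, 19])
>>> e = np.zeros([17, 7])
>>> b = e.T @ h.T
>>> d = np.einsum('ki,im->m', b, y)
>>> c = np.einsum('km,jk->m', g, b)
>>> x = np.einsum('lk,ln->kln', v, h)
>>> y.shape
(3, 17)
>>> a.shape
(17, 19)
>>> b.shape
(7, 3)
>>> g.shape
(3, 3)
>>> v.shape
(3, 19)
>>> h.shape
(3, 17)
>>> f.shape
(19, 19)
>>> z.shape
(19, 7)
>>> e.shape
(17, 7)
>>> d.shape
(17,)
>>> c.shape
(3,)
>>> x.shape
(19, 3, 17)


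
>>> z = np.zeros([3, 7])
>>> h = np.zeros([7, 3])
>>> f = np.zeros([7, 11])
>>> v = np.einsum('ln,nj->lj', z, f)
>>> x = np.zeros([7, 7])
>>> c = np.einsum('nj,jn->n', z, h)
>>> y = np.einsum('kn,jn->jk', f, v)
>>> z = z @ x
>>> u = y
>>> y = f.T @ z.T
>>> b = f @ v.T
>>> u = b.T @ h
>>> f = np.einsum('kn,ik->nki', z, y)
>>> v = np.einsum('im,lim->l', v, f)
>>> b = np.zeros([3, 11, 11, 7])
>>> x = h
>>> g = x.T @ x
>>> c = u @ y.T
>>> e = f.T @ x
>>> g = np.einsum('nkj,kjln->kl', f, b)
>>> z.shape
(3, 7)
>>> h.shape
(7, 3)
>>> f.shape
(7, 3, 11)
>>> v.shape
(7,)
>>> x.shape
(7, 3)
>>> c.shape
(3, 11)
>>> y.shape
(11, 3)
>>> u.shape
(3, 3)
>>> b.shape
(3, 11, 11, 7)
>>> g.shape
(3, 11)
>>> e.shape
(11, 3, 3)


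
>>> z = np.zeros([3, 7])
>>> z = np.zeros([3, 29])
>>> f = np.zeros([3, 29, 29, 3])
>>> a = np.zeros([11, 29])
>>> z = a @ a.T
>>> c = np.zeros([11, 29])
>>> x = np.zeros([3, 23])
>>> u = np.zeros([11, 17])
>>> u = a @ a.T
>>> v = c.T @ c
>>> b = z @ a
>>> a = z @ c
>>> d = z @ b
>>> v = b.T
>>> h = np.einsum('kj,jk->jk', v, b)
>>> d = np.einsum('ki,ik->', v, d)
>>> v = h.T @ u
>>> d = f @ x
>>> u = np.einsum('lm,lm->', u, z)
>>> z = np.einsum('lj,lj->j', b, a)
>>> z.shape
(29,)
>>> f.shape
(3, 29, 29, 3)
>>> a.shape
(11, 29)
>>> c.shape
(11, 29)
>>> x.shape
(3, 23)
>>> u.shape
()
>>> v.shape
(29, 11)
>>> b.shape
(11, 29)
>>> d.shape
(3, 29, 29, 23)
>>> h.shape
(11, 29)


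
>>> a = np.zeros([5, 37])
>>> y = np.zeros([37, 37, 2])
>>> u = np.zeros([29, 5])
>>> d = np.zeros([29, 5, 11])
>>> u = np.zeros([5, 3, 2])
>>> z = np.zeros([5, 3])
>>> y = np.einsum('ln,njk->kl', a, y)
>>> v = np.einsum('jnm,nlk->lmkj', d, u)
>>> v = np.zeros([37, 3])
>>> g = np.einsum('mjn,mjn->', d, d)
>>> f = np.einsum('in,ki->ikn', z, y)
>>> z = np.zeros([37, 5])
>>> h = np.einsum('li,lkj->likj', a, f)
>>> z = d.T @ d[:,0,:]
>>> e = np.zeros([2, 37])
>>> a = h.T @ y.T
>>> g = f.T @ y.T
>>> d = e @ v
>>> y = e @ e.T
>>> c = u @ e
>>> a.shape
(3, 2, 37, 2)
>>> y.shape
(2, 2)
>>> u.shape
(5, 3, 2)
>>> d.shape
(2, 3)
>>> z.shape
(11, 5, 11)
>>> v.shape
(37, 3)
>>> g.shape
(3, 2, 2)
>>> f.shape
(5, 2, 3)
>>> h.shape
(5, 37, 2, 3)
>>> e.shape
(2, 37)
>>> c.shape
(5, 3, 37)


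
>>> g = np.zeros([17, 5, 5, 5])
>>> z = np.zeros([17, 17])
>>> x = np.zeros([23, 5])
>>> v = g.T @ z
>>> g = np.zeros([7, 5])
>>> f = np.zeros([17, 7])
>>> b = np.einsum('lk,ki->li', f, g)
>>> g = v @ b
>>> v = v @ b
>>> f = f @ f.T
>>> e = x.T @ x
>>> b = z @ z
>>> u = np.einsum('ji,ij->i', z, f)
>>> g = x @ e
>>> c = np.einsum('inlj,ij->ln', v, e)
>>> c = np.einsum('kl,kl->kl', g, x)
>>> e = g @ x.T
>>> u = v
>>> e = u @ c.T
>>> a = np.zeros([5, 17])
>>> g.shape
(23, 5)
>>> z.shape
(17, 17)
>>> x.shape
(23, 5)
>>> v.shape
(5, 5, 5, 5)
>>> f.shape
(17, 17)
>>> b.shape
(17, 17)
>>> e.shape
(5, 5, 5, 23)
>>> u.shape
(5, 5, 5, 5)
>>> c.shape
(23, 5)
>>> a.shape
(5, 17)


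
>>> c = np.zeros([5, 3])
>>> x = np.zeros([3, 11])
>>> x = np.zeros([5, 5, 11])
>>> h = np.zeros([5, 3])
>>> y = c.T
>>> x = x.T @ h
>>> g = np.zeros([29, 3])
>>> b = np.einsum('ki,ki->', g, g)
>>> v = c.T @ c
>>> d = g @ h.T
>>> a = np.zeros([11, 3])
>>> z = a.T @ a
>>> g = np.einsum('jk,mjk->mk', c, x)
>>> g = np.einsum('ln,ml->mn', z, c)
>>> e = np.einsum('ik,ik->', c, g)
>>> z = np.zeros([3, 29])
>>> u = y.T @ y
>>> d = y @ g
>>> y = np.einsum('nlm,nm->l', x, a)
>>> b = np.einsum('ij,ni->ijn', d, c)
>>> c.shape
(5, 3)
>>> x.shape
(11, 5, 3)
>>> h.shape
(5, 3)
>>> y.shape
(5,)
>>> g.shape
(5, 3)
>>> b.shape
(3, 3, 5)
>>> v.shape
(3, 3)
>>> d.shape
(3, 3)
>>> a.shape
(11, 3)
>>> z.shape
(3, 29)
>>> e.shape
()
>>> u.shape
(5, 5)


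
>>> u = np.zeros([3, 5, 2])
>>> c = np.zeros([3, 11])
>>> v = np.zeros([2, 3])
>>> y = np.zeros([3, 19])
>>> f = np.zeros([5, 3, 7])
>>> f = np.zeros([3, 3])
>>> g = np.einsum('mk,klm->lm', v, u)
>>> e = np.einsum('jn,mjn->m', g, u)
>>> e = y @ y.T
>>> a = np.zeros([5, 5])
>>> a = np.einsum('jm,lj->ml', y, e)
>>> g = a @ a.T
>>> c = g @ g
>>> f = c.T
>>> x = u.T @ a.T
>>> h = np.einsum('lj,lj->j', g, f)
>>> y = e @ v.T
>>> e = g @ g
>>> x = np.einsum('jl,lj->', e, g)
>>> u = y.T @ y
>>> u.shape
(2, 2)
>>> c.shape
(19, 19)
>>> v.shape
(2, 3)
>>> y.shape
(3, 2)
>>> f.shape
(19, 19)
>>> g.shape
(19, 19)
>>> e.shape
(19, 19)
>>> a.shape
(19, 3)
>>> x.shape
()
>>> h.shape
(19,)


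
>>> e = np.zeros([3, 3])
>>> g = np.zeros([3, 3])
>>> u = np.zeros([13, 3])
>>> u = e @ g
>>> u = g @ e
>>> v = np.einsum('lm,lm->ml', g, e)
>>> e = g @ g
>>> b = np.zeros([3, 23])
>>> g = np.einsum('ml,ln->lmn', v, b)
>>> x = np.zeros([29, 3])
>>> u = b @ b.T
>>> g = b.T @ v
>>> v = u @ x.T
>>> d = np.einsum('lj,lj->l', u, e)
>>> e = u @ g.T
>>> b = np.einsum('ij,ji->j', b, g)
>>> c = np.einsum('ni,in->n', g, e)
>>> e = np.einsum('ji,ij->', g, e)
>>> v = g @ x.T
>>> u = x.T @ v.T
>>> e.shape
()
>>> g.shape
(23, 3)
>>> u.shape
(3, 23)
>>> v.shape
(23, 29)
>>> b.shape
(23,)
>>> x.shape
(29, 3)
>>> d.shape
(3,)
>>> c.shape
(23,)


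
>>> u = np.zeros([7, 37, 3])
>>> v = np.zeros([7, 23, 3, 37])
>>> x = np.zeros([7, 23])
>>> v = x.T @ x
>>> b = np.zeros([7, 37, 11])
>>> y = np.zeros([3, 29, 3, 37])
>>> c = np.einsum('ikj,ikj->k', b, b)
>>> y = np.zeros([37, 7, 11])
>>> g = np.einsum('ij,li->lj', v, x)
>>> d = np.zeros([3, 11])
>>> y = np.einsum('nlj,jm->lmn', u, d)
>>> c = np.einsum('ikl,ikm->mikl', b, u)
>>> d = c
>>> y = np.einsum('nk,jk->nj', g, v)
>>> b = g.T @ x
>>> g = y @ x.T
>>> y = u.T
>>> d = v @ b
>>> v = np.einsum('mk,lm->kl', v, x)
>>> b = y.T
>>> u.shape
(7, 37, 3)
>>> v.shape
(23, 7)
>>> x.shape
(7, 23)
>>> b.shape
(7, 37, 3)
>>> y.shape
(3, 37, 7)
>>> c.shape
(3, 7, 37, 11)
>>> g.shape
(7, 7)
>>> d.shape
(23, 23)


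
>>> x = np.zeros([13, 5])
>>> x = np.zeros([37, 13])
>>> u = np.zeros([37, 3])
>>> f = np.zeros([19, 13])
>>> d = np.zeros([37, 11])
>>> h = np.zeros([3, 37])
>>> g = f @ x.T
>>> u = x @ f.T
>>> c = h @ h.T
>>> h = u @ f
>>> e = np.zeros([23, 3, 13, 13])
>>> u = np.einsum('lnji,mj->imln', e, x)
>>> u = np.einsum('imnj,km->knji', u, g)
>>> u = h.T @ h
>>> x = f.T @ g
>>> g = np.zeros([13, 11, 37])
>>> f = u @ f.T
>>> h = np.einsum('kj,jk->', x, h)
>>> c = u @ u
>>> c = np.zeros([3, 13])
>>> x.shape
(13, 37)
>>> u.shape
(13, 13)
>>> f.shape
(13, 19)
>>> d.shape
(37, 11)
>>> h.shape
()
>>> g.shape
(13, 11, 37)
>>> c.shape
(3, 13)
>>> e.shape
(23, 3, 13, 13)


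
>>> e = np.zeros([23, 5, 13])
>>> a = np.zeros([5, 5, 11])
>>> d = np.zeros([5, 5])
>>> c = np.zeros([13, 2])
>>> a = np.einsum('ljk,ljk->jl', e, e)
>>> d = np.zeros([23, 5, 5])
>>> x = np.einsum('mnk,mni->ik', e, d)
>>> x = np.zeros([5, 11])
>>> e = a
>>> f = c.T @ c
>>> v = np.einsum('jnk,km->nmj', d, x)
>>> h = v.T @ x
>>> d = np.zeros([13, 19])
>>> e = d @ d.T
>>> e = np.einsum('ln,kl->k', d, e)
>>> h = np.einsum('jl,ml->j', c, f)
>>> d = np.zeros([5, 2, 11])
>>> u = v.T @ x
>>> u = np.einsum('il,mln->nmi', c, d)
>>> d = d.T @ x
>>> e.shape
(13,)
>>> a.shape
(5, 23)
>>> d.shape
(11, 2, 11)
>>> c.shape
(13, 2)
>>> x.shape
(5, 11)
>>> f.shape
(2, 2)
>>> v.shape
(5, 11, 23)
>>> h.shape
(13,)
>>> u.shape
(11, 5, 13)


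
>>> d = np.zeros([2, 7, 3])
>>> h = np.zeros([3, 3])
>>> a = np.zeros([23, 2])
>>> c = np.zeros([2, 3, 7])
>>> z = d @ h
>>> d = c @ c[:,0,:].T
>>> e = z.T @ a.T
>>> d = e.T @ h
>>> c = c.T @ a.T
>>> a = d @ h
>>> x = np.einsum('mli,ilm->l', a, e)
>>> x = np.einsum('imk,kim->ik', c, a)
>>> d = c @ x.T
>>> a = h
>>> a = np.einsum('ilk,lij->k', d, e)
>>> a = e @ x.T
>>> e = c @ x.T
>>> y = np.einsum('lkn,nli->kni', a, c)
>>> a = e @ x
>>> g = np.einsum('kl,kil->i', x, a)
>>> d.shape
(7, 3, 7)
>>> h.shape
(3, 3)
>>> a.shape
(7, 3, 23)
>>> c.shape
(7, 3, 23)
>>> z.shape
(2, 7, 3)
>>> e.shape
(7, 3, 7)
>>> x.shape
(7, 23)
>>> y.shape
(7, 7, 23)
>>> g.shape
(3,)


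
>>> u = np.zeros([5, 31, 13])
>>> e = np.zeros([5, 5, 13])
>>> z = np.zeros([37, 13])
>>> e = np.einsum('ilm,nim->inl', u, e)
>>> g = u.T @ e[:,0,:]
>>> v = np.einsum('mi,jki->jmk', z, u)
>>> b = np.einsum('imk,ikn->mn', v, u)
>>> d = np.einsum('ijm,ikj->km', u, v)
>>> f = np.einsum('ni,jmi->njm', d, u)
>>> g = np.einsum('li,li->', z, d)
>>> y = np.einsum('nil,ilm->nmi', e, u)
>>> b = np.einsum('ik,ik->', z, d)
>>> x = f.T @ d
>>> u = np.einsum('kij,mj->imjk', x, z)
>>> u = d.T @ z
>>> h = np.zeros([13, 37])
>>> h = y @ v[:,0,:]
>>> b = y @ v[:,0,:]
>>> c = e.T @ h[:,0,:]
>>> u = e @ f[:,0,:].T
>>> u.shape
(5, 5, 37)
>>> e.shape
(5, 5, 31)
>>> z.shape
(37, 13)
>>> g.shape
()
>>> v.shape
(5, 37, 31)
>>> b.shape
(5, 13, 31)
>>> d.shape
(37, 13)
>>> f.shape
(37, 5, 31)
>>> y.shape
(5, 13, 5)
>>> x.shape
(31, 5, 13)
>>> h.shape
(5, 13, 31)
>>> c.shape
(31, 5, 31)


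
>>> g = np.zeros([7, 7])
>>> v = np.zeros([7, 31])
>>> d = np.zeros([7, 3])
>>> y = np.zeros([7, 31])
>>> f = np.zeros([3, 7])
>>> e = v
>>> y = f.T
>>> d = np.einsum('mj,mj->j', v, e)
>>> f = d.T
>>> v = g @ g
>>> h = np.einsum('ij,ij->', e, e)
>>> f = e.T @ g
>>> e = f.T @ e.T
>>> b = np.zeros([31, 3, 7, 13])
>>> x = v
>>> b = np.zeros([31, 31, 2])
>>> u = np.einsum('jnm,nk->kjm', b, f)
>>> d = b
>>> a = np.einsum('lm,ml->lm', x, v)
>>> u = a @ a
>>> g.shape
(7, 7)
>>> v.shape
(7, 7)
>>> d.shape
(31, 31, 2)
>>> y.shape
(7, 3)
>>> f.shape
(31, 7)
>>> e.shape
(7, 7)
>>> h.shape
()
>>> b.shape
(31, 31, 2)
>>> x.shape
(7, 7)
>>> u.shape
(7, 7)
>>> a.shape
(7, 7)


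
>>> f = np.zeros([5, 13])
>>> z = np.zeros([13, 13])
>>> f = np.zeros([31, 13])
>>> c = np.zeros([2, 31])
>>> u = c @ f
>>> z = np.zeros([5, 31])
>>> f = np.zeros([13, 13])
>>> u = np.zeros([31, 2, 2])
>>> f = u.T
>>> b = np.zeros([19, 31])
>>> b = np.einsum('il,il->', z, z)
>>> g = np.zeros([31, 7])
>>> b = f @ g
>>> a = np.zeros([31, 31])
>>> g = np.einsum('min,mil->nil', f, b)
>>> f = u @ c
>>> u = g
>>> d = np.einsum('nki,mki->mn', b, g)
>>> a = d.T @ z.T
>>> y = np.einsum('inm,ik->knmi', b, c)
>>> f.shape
(31, 2, 31)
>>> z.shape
(5, 31)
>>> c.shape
(2, 31)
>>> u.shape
(31, 2, 7)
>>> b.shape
(2, 2, 7)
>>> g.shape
(31, 2, 7)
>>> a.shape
(2, 5)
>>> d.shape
(31, 2)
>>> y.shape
(31, 2, 7, 2)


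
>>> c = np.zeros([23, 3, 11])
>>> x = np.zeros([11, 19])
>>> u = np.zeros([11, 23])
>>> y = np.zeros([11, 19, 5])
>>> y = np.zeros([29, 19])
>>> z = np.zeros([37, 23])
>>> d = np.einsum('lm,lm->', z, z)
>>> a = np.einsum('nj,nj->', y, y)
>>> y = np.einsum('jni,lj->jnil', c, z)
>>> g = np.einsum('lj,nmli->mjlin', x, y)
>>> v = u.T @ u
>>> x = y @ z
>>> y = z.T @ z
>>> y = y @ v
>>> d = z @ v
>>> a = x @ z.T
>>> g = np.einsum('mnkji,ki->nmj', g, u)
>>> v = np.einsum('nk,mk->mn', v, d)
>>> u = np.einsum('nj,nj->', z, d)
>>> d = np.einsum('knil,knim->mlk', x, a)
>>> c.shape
(23, 3, 11)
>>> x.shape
(23, 3, 11, 23)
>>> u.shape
()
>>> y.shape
(23, 23)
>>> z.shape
(37, 23)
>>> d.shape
(37, 23, 23)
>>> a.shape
(23, 3, 11, 37)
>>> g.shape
(19, 3, 37)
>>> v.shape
(37, 23)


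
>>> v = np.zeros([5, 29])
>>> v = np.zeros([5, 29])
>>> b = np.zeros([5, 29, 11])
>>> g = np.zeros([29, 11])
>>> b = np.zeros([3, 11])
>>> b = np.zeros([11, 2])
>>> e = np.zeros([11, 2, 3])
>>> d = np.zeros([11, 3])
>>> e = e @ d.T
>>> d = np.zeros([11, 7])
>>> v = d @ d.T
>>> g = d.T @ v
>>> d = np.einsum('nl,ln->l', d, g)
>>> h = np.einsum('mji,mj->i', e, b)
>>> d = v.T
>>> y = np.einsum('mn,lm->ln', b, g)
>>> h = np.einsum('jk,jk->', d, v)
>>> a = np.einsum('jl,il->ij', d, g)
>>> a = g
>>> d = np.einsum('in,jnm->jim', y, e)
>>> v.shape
(11, 11)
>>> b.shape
(11, 2)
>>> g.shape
(7, 11)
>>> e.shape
(11, 2, 11)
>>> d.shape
(11, 7, 11)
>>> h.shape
()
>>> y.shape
(7, 2)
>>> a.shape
(7, 11)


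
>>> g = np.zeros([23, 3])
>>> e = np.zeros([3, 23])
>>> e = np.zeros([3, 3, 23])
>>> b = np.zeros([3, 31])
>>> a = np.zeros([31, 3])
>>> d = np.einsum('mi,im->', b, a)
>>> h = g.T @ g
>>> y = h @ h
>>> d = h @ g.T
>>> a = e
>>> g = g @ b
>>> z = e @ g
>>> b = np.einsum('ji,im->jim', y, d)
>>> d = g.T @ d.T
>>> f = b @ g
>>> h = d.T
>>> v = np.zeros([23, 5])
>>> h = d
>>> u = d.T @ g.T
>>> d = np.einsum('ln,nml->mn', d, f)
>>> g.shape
(23, 31)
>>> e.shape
(3, 3, 23)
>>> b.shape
(3, 3, 23)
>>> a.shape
(3, 3, 23)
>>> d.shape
(3, 3)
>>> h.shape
(31, 3)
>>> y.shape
(3, 3)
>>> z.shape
(3, 3, 31)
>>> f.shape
(3, 3, 31)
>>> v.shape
(23, 5)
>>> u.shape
(3, 23)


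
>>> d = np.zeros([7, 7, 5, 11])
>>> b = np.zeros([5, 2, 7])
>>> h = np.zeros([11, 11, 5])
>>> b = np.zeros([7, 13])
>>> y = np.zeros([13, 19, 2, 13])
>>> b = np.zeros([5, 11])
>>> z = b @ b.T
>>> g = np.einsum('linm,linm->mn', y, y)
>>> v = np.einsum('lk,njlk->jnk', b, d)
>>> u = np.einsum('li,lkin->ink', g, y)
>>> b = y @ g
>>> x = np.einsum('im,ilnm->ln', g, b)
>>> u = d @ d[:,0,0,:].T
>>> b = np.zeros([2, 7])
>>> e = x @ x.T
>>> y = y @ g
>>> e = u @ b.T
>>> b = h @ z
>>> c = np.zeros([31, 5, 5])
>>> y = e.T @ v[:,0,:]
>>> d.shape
(7, 7, 5, 11)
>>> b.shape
(11, 11, 5)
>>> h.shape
(11, 11, 5)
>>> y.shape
(2, 5, 7, 11)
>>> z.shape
(5, 5)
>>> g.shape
(13, 2)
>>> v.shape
(7, 7, 11)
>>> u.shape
(7, 7, 5, 7)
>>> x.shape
(19, 2)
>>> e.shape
(7, 7, 5, 2)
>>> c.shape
(31, 5, 5)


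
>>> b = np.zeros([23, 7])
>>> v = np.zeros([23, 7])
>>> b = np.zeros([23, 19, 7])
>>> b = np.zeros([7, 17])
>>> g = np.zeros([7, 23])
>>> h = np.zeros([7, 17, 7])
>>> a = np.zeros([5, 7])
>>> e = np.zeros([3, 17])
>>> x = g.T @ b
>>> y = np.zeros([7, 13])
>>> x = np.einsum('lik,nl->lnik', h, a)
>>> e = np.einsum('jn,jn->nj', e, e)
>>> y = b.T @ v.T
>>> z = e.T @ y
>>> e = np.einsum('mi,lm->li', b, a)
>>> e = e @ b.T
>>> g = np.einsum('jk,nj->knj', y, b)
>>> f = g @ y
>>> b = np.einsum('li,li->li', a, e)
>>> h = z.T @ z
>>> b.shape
(5, 7)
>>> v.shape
(23, 7)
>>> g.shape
(23, 7, 17)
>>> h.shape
(23, 23)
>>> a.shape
(5, 7)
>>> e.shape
(5, 7)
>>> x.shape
(7, 5, 17, 7)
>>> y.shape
(17, 23)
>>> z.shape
(3, 23)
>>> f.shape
(23, 7, 23)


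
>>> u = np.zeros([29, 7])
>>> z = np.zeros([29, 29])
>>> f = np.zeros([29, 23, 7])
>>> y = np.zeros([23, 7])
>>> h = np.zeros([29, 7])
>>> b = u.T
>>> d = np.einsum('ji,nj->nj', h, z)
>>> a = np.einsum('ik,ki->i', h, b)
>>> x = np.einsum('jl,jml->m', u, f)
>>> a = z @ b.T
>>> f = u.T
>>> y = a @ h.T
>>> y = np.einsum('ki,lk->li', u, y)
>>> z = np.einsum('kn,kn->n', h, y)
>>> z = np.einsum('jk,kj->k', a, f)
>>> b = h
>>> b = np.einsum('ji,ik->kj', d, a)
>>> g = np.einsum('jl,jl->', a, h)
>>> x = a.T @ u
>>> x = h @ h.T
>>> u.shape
(29, 7)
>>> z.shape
(7,)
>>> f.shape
(7, 29)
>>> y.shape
(29, 7)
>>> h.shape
(29, 7)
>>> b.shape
(7, 29)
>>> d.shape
(29, 29)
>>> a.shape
(29, 7)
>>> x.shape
(29, 29)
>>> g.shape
()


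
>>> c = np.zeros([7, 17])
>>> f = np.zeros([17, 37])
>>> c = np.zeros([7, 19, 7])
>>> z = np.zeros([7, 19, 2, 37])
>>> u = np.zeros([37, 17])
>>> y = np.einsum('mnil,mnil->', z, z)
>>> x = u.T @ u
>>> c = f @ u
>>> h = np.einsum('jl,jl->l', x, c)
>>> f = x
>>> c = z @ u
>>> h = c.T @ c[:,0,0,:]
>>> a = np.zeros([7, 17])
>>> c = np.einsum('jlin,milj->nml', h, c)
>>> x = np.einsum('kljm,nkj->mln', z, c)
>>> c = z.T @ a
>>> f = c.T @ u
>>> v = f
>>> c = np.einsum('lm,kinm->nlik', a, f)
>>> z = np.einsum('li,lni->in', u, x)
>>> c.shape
(2, 7, 19, 17)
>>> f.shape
(17, 19, 2, 17)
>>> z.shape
(17, 19)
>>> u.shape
(37, 17)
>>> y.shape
()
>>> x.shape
(37, 19, 17)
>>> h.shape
(17, 2, 19, 17)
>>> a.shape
(7, 17)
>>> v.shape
(17, 19, 2, 17)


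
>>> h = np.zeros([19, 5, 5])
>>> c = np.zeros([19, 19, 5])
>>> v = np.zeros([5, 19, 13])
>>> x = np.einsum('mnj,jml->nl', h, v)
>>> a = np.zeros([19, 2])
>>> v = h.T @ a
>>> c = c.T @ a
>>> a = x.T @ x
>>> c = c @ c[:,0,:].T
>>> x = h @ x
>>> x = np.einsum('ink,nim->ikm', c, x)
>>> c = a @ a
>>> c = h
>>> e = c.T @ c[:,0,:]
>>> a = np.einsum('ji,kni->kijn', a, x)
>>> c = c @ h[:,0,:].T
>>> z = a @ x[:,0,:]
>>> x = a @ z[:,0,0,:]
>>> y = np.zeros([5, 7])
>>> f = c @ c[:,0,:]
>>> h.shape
(19, 5, 5)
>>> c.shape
(19, 5, 19)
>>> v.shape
(5, 5, 2)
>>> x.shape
(5, 13, 13, 13)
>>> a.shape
(5, 13, 13, 5)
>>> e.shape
(5, 5, 5)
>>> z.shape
(5, 13, 13, 13)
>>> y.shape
(5, 7)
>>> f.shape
(19, 5, 19)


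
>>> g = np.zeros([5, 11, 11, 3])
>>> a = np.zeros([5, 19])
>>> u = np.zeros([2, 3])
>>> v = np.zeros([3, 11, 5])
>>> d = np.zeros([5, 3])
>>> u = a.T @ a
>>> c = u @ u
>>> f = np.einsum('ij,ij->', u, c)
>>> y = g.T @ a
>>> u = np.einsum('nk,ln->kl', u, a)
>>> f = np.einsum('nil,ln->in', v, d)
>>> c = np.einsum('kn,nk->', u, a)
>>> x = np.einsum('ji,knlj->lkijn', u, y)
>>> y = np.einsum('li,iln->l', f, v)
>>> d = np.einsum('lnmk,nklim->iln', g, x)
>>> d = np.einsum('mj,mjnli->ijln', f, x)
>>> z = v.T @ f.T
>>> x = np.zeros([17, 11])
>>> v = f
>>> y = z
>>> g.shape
(5, 11, 11, 3)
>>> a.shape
(5, 19)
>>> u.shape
(19, 5)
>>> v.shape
(11, 3)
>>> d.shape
(11, 3, 19, 5)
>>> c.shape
()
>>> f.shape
(11, 3)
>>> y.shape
(5, 11, 11)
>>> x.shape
(17, 11)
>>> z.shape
(5, 11, 11)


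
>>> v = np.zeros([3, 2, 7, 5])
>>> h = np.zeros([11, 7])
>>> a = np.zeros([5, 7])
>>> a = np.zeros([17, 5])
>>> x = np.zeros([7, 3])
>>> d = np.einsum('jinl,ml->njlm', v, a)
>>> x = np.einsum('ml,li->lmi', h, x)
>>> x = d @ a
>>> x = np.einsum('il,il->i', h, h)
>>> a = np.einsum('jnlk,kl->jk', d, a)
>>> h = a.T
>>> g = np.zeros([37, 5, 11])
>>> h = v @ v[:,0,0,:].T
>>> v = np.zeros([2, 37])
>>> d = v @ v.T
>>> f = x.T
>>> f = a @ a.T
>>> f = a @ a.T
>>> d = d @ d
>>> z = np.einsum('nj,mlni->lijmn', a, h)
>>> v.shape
(2, 37)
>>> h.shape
(3, 2, 7, 3)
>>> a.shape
(7, 17)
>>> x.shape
(11,)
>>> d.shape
(2, 2)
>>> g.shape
(37, 5, 11)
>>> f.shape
(7, 7)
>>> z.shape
(2, 3, 17, 3, 7)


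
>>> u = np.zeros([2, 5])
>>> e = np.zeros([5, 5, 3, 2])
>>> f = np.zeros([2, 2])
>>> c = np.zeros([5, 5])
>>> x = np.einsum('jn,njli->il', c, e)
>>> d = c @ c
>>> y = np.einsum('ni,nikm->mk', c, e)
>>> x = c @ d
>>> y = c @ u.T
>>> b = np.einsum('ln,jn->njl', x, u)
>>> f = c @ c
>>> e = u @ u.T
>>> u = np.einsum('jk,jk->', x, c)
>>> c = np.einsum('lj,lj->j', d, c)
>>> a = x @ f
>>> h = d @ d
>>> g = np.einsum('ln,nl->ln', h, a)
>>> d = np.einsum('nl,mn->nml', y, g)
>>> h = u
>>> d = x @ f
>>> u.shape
()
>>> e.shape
(2, 2)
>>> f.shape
(5, 5)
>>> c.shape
(5,)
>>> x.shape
(5, 5)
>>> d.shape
(5, 5)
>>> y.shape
(5, 2)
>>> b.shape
(5, 2, 5)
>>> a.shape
(5, 5)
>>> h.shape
()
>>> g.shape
(5, 5)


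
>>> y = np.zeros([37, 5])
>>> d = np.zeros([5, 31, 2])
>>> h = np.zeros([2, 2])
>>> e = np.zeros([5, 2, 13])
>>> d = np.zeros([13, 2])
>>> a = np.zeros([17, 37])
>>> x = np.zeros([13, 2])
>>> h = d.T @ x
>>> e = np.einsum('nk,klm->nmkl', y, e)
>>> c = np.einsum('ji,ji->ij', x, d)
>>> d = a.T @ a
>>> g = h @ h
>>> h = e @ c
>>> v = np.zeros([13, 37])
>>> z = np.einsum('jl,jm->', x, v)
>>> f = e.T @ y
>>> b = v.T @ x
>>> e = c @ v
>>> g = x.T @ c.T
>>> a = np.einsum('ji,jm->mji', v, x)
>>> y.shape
(37, 5)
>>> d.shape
(37, 37)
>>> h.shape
(37, 13, 5, 13)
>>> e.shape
(2, 37)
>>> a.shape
(2, 13, 37)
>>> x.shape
(13, 2)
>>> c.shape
(2, 13)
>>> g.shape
(2, 2)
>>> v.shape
(13, 37)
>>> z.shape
()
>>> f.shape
(2, 5, 13, 5)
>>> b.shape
(37, 2)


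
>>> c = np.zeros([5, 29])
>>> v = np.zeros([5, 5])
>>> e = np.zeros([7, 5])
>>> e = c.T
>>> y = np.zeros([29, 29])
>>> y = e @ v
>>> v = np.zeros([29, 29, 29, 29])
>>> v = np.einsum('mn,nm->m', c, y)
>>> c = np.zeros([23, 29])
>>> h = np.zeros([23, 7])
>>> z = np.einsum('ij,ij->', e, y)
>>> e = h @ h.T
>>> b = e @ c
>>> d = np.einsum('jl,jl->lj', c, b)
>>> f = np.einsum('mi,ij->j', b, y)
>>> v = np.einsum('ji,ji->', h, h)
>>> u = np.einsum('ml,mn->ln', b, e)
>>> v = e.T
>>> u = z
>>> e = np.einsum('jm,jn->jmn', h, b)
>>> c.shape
(23, 29)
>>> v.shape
(23, 23)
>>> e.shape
(23, 7, 29)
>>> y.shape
(29, 5)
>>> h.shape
(23, 7)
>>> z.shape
()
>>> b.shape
(23, 29)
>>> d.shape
(29, 23)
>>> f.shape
(5,)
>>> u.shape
()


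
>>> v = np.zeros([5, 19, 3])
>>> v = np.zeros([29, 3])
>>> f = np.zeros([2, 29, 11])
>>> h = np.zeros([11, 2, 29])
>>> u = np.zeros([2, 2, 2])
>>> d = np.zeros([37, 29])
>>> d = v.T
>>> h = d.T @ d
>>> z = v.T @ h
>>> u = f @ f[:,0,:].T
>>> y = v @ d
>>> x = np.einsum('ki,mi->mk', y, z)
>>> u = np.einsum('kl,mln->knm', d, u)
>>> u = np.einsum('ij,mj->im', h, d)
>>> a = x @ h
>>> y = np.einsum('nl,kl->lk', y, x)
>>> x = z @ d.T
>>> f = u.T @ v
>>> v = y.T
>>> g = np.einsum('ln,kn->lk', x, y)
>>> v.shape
(3, 29)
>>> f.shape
(3, 3)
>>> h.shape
(29, 29)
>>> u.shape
(29, 3)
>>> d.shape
(3, 29)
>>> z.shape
(3, 29)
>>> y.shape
(29, 3)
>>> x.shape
(3, 3)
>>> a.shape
(3, 29)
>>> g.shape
(3, 29)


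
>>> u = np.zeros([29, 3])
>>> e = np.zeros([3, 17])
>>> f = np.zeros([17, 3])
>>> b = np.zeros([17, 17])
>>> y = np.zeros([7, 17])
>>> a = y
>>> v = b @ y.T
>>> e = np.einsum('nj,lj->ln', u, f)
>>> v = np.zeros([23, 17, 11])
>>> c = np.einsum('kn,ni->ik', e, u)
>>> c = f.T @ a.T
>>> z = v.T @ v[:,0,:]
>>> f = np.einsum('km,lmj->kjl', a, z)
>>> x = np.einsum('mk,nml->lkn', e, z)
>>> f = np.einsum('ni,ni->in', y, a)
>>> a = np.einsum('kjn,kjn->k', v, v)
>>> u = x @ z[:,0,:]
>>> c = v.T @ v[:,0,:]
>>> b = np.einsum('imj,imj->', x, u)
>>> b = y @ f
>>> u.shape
(11, 29, 11)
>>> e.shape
(17, 29)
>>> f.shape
(17, 7)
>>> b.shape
(7, 7)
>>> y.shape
(7, 17)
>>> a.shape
(23,)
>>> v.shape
(23, 17, 11)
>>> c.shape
(11, 17, 11)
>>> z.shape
(11, 17, 11)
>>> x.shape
(11, 29, 11)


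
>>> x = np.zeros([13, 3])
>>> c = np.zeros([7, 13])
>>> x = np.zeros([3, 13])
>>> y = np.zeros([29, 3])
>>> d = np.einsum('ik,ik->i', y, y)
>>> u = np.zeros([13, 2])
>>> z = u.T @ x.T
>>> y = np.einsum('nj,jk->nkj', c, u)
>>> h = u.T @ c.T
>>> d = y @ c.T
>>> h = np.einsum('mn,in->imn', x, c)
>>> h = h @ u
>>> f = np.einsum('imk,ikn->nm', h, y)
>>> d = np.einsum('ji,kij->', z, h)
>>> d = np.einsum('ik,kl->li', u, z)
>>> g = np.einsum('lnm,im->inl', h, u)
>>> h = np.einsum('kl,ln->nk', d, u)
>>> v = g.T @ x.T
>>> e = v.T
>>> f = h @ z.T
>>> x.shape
(3, 13)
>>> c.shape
(7, 13)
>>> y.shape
(7, 2, 13)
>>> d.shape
(3, 13)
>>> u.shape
(13, 2)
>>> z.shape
(2, 3)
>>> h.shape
(2, 3)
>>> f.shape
(2, 2)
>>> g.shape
(13, 3, 7)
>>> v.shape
(7, 3, 3)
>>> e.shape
(3, 3, 7)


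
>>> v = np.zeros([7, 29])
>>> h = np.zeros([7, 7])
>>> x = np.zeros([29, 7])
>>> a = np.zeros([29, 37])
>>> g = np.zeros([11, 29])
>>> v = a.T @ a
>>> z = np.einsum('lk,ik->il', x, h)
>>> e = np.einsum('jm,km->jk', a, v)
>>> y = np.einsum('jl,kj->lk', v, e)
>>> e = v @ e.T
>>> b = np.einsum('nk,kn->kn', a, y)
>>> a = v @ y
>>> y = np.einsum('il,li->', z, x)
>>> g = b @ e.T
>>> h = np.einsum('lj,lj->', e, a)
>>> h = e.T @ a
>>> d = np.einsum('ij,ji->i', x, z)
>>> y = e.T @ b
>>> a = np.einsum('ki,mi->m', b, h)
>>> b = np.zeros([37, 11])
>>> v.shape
(37, 37)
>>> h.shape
(29, 29)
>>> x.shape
(29, 7)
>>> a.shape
(29,)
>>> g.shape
(37, 37)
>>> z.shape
(7, 29)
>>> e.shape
(37, 29)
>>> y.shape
(29, 29)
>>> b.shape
(37, 11)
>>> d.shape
(29,)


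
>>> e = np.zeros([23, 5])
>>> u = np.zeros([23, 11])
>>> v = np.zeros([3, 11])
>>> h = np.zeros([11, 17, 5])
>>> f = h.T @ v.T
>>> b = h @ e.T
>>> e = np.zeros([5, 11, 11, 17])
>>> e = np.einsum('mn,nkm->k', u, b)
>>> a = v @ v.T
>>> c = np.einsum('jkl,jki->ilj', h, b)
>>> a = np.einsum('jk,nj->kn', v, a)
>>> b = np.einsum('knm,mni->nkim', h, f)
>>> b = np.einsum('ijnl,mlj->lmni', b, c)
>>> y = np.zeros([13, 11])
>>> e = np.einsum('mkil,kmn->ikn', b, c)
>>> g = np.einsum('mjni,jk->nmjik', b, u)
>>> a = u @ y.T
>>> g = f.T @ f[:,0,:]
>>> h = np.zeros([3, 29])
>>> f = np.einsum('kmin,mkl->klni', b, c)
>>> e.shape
(3, 23, 11)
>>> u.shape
(23, 11)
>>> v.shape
(3, 11)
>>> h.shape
(3, 29)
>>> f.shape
(5, 11, 17, 3)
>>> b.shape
(5, 23, 3, 17)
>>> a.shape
(23, 13)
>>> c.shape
(23, 5, 11)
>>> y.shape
(13, 11)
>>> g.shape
(3, 17, 3)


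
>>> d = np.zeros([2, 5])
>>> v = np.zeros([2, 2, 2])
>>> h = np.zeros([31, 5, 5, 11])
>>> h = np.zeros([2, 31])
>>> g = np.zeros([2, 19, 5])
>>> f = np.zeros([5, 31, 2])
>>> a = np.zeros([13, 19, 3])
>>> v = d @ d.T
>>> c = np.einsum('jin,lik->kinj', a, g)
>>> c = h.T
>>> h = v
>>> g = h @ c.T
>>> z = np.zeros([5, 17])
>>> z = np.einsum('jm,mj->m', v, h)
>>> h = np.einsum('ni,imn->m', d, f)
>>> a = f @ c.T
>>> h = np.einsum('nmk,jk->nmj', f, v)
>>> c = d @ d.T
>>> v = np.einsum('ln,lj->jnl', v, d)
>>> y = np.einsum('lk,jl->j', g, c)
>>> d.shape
(2, 5)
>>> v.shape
(5, 2, 2)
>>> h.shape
(5, 31, 2)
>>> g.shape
(2, 31)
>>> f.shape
(5, 31, 2)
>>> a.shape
(5, 31, 31)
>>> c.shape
(2, 2)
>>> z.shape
(2,)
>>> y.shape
(2,)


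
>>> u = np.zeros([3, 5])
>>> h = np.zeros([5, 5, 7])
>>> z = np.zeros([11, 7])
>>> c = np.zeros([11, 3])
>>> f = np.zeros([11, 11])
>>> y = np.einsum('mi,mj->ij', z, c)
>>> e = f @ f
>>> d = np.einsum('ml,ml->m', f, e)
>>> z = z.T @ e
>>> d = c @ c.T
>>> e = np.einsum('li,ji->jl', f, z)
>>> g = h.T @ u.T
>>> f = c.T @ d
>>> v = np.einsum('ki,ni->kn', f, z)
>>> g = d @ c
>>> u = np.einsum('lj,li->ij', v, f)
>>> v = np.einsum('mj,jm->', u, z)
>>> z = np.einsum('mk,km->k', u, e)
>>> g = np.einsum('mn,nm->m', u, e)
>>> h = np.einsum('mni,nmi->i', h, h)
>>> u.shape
(11, 7)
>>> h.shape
(7,)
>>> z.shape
(7,)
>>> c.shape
(11, 3)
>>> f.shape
(3, 11)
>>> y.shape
(7, 3)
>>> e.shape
(7, 11)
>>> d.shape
(11, 11)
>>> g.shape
(11,)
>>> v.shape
()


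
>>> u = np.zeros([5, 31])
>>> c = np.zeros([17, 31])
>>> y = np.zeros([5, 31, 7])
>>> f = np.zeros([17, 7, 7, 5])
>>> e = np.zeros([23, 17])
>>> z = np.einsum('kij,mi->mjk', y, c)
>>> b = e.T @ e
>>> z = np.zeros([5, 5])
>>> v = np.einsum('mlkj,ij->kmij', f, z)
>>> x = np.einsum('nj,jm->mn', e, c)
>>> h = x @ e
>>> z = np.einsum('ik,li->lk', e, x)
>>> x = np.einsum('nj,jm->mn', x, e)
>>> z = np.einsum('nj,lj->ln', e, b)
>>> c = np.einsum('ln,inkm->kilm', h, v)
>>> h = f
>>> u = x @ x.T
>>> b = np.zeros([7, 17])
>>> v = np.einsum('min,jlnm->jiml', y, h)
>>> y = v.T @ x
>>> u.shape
(17, 17)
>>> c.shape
(5, 7, 31, 5)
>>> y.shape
(7, 5, 31, 31)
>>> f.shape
(17, 7, 7, 5)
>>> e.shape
(23, 17)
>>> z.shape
(17, 23)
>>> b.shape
(7, 17)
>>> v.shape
(17, 31, 5, 7)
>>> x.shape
(17, 31)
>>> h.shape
(17, 7, 7, 5)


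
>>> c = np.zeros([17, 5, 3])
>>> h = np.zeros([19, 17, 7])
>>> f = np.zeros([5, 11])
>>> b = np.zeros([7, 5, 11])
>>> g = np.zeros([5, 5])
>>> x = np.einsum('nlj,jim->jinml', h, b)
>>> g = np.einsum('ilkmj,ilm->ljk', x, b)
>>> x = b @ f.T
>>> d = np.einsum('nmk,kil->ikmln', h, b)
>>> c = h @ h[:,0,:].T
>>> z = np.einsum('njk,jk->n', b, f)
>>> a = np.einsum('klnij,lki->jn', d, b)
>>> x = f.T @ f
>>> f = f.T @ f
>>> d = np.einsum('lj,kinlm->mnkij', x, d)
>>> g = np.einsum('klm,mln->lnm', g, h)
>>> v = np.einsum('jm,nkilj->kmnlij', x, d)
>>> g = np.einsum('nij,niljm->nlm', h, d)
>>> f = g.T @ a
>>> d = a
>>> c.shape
(19, 17, 19)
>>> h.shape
(19, 17, 7)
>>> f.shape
(11, 5, 17)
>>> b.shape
(7, 5, 11)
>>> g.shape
(19, 5, 11)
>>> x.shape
(11, 11)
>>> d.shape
(19, 17)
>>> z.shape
(7,)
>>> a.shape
(19, 17)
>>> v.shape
(17, 11, 19, 7, 5, 11)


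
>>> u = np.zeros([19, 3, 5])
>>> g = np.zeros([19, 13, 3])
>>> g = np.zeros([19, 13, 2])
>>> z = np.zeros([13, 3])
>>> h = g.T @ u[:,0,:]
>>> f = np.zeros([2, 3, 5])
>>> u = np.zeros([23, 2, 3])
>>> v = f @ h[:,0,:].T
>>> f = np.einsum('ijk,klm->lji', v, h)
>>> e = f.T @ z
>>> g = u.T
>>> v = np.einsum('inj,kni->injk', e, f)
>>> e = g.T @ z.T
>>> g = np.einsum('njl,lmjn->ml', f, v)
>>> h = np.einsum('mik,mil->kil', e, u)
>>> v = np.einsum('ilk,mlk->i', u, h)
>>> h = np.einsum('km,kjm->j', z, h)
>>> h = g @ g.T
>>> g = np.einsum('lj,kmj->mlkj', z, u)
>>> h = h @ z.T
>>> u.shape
(23, 2, 3)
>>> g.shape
(2, 13, 23, 3)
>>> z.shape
(13, 3)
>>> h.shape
(3, 13)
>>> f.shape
(13, 3, 2)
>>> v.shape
(23,)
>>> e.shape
(23, 2, 13)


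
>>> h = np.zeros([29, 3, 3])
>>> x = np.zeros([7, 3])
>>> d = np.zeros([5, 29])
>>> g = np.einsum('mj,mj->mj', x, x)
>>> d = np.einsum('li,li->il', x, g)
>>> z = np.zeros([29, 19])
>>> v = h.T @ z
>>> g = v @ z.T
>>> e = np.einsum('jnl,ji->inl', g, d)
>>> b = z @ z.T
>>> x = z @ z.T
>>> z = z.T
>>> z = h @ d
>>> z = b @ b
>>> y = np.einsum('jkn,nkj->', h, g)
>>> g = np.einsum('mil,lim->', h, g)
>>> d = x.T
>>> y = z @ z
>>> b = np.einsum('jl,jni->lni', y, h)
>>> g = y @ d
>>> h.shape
(29, 3, 3)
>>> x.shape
(29, 29)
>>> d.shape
(29, 29)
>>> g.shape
(29, 29)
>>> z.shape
(29, 29)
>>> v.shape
(3, 3, 19)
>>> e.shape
(7, 3, 29)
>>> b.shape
(29, 3, 3)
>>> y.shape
(29, 29)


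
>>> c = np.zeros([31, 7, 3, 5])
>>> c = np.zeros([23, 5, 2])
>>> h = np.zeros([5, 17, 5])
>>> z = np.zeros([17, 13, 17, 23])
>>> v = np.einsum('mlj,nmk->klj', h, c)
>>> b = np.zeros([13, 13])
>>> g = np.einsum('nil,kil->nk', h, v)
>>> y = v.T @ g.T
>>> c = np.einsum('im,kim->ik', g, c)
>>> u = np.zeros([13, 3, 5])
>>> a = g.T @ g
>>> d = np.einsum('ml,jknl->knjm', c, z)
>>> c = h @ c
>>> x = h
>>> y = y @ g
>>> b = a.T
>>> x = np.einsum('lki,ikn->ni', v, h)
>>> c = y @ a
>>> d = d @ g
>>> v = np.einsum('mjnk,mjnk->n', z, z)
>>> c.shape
(5, 17, 2)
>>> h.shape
(5, 17, 5)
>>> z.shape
(17, 13, 17, 23)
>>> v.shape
(17,)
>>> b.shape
(2, 2)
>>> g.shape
(5, 2)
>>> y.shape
(5, 17, 2)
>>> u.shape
(13, 3, 5)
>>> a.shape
(2, 2)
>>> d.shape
(13, 17, 17, 2)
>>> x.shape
(5, 5)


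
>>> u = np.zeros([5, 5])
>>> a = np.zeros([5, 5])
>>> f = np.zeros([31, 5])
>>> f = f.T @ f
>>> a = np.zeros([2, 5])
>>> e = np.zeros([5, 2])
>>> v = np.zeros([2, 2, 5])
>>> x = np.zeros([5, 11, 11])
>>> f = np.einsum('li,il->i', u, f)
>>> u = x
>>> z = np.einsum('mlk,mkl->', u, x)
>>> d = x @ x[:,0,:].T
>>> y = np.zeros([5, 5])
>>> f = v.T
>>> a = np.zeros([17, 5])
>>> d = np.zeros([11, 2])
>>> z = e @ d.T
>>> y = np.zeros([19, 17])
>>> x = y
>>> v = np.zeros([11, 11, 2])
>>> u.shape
(5, 11, 11)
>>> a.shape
(17, 5)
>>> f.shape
(5, 2, 2)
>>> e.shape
(5, 2)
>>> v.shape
(11, 11, 2)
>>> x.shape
(19, 17)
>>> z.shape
(5, 11)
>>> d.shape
(11, 2)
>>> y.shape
(19, 17)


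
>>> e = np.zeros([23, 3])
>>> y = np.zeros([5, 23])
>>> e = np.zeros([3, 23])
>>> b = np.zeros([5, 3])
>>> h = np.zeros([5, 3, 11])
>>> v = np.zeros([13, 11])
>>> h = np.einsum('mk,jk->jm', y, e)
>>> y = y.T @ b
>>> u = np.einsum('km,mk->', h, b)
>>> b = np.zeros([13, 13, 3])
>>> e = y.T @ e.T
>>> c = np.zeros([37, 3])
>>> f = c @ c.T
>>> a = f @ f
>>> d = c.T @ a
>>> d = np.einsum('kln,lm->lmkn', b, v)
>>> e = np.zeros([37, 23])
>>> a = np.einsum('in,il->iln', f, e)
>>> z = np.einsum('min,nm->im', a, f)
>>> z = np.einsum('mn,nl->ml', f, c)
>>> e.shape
(37, 23)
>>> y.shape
(23, 3)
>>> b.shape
(13, 13, 3)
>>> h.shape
(3, 5)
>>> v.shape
(13, 11)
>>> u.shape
()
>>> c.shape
(37, 3)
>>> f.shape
(37, 37)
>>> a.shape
(37, 23, 37)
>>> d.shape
(13, 11, 13, 3)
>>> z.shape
(37, 3)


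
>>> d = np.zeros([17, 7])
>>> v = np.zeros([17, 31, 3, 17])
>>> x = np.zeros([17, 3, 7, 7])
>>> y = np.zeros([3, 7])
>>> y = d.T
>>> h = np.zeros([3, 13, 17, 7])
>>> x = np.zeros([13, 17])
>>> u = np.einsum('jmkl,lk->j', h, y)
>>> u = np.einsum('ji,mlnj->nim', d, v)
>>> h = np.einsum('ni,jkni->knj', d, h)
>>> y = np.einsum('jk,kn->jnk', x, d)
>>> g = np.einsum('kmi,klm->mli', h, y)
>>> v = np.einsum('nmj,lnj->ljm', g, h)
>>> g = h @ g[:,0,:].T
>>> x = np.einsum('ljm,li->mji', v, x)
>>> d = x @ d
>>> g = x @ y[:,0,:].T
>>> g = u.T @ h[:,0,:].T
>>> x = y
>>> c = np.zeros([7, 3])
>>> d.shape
(7, 3, 7)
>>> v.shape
(13, 3, 7)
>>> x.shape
(13, 7, 17)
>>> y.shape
(13, 7, 17)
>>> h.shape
(13, 17, 3)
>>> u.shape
(3, 7, 17)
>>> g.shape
(17, 7, 13)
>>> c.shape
(7, 3)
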